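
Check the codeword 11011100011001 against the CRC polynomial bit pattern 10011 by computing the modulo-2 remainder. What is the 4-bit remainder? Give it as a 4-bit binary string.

Modulo-2 division of 11011100011001 by 10011:
  pos 0: 11011 XOR 10011 = 01000
  pos 1: 10001 XOR 10011 = 00010
  pos 4: 10000 XOR 10011 = 00011
  pos 7: 11110 XOR 10011 = 01101
  pos 8: 11010 XOR 10011 = 01001
  pos 9: 10011 XOR 10011 = 00000
Remainder = 0000 (zero — the frame passes the CRC check).

0000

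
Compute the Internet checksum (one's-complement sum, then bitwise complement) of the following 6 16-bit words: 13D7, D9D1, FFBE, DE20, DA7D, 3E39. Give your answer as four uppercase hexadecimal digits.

1BC0

One's-complement addition (fold any carry out of bit 15 back into bit 0):
  0x13D7 + 0xD9D1 = 0x0EDA8
  0xEDA8 + 0xFFBE = 0x1ED66 → wrap carry → 0xED67
  0xED67 + 0xDE20 = 0x1CB87 → wrap carry → 0xCB88
  0xCB88 + 0xDA7D = 0x1A605 → wrap carry → 0xA606
  0xA606 + 0x3E39 = 0x0E43F
One's-complement sum = 0xE43F.
Checksum = ~0xE43F & 0xFFFF = 0x1BC0.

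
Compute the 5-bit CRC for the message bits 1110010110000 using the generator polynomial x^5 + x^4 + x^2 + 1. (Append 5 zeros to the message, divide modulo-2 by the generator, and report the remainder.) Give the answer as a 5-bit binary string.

00101

Append 5 zeros: 111001011000000000. Divide by 110101 (XOR where the leading bit is 1):
  pos 0: 111001 XOR 110101 = 001100
  pos 2: 110001 XOR 110101 = 000100
  pos 5: 100100 XOR 110101 = 010001
  pos 6: 100010 XOR 110101 = 010111
  pos 7: 101110 XOR 110101 = 011011
  pos 8: 110110 XOR 110101 = 000011
  pos 12: 110000 XOR 110101 = 000101
Remainder (last 5 bits) = 00101. This is the CRC / FCS.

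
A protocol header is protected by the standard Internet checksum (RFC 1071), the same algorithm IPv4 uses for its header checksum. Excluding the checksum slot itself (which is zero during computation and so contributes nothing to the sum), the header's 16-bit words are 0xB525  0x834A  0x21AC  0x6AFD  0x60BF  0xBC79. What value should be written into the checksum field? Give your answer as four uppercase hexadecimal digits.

1DAD

One's-complement addition (fold any carry out of bit 15 back into bit 0):
  0xB525 + 0x834A = 0x1386F → wrap carry → 0x3870
  0x3870 + 0x21AC = 0x05A1C
  0x5A1C + 0x6AFD = 0x0C519
  0xC519 + 0x60BF = 0x125D8 → wrap carry → 0x25D9
  0x25D9 + 0xBC79 = 0x0E252
One's-complement sum = 0xE252.
Checksum = ~0xE252 & 0xFFFF = 0x1DAD.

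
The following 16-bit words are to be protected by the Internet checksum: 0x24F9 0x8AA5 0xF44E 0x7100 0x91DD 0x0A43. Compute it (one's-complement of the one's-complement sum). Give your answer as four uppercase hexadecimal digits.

One's-complement addition (fold any carry out of bit 15 back into bit 0):
  0x24F9 + 0x8AA5 = 0x0AF9E
  0xAF9E + 0xF44E = 0x1A3EC → wrap carry → 0xA3ED
  0xA3ED + 0x7100 = 0x114ED → wrap carry → 0x14EE
  0x14EE + 0x91DD = 0x0A6CB
  0xA6CB + 0x0A43 = 0x0B10E
One's-complement sum = 0xB10E.
Checksum = ~0xB10E & 0xFFFF = 0x4EF1.

4EF1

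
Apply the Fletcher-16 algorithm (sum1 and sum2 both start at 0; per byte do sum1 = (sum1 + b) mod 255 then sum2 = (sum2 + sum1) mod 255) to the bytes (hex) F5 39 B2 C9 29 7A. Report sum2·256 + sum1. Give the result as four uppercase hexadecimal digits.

D64F

Running sums (mod 255):
  after byte 0 (F5): sum1=245, sum2=245
  after byte 1 (39): sum1=47, sum2=37
  after byte 2 (B2): sum1=225, sum2=7
  after byte 3 (C9): sum1=171, sum2=178
  after byte 4 (29): sum1=212, sum2=135
  after byte 5 (7A): sum1=79, sum2=214
Checksum = sum2·256 + sum1 = 214·256 + 79 = 54863 = 0xD64F.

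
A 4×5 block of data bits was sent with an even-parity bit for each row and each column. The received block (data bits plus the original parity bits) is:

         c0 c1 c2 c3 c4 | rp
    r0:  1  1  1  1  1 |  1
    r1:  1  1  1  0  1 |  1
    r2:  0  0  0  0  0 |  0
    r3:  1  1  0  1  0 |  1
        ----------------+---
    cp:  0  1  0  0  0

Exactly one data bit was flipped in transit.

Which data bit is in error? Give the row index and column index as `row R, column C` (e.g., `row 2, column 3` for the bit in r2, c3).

Recompute each row's even parity and compare to rp:
  r0: data parity 1, sent rp 1 → ok
  r1: data parity 0, sent rp 1 → mismatch
  r2: data parity 0, sent rp 0 → ok
  r3: data parity 1, sent rp 1 → ok
Recompute each column's even parity and compare to cp:
  c0: data parity 1, sent cp 0 → mismatch
  c1: data parity 1, sent cp 1 → ok
  c2: data parity 0, sent cp 0 → ok
  c3: data parity 0, sent cp 0 → ok
  c4: data parity 0, sent cp 0 → ok
Exactly one row (r1) and one column (c0) fail → the flipped bit is at their intersection.

row 1, column 0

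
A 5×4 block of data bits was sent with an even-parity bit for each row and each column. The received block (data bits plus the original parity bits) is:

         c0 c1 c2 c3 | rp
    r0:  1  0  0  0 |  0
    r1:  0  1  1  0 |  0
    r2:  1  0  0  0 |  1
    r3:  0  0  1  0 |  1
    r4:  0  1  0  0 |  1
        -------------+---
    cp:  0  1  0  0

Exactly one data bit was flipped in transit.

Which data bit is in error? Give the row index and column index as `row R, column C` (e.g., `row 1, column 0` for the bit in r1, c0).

Recompute each row's even parity and compare to rp:
  r0: data parity 1, sent rp 0 → mismatch
  r1: data parity 0, sent rp 0 → ok
  r2: data parity 1, sent rp 1 → ok
  r3: data parity 1, sent rp 1 → ok
  r4: data parity 1, sent rp 1 → ok
Recompute each column's even parity and compare to cp:
  c0: data parity 0, sent cp 0 → ok
  c1: data parity 0, sent cp 1 → mismatch
  c2: data parity 0, sent cp 0 → ok
  c3: data parity 0, sent cp 0 → ok
Exactly one row (r0) and one column (c1) fail → the flipped bit is at their intersection.

row 0, column 1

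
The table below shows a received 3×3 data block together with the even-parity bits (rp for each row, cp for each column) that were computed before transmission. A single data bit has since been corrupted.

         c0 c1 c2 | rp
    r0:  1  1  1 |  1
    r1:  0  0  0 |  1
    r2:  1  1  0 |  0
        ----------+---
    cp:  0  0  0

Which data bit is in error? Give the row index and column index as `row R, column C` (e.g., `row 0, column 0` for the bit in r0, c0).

row 1, column 2

Recompute each row's even parity and compare to rp:
  r0: data parity 1, sent rp 1 → ok
  r1: data parity 0, sent rp 1 → mismatch
  r2: data parity 0, sent rp 0 → ok
Recompute each column's even parity and compare to cp:
  c0: data parity 0, sent cp 0 → ok
  c1: data parity 0, sent cp 0 → ok
  c2: data parity 1, sent cp 0 → mismatch
Exactly one row (r1) and one column (c2) fail → the flipped bit is at their intersection.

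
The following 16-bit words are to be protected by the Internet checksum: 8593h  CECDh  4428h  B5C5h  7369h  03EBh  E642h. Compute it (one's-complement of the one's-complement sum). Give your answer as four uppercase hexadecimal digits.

One's-complement addition (fold any carry out of bit 15 back into bit 0):
  0x8593 + 0xCECD = 0x15460 → wrap carry → 0x5461
  0x5461 + 0x4428 = 0x09889
  0x9889 + 0xB5C5 = 0x14E4E → wrap carry → 0x4E4F
  0x4E4F + 0x7369 = 0x0C1B8
  0xC1B8 + 0x03EB = 0x0C5A3
  0xC5A3 + 0xE642 = 0x1ABE5 → wrap carry → 0xABE6
One's-complement sum = 0xABE6.
Checksum = ~0xABE6 & 0xFFFF = 0x5419.

5419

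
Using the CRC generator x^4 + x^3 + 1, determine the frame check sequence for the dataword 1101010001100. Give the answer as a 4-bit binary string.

Append 4 zeros: 11010100011000000. Divide by 11001 (XOR where the leading bit is 1):
  pos 0: 11010 XOR 11001 = 00011
  pos 3: 11100 XOR 11001 = 00101
  pos 5: 10101 XOR 11001 = 01100
  pos 6: 11001 XOR 11001 = 00000
Remainder (last 4 bits) = 0000. This is the CRC / FCS.

0000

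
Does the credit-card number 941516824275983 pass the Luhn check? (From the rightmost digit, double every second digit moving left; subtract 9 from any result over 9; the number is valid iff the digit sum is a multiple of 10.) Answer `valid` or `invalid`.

From the right, keep odd positions and double even positions (subtract 9 from any doubled value over 9):
  doubled (positions 2,4,...): 7 1 4 4 3 1 8 → sum 28
  kept (positions 1,3,...): 3 9 7 4 8 1 1 9 → sum 42
Total = 70.
70 mod 10 = 0, so the number is valid.

valid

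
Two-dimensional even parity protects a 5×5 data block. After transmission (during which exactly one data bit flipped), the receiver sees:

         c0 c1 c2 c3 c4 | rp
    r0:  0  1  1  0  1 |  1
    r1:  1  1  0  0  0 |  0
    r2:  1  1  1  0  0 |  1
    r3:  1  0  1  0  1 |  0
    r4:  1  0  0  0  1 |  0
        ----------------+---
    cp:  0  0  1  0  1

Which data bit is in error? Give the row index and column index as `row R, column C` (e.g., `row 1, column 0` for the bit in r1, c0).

Recompute each row's even parity and compare to rp:
  r0: data parity 1, sent rp 1 → ok
  r1: data parity 0, sent rp 0 → ok
  r2: data parity 1, sent rp 1 → ok
  r3: data parity 1, sent rp 0 → mismatch
  r4: data parity 0, sent rp 0 → ok
Recompute each column's even parity and compare to cp:
  c0: data parity 0, sent cp 0 → ok
  c1: data parity 1, sent cp 0 → mismatch
  c2: data parity 1, sent cp 1 → ok
  c3: data parity 0, sent cp 0 → ok
  c4: data parity 1, sent cp 1 → ok
Exactly one row (r3) and one column (c1) fail → the flipped bit is at their intersection.

row 3, column 1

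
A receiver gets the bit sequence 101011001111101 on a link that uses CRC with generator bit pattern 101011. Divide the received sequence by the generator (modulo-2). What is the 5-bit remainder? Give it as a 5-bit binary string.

Modulo-2 division of 101011001111101 by 101011:
  pos 0: 101011 XOR 101011 = 000000
  pos 8: 111110 XOR 101011 = 010101
  pos 9: 101011 XOR 101011 = 000000
Remainder = 00000 (zero — the frame passes the CRC check).

00000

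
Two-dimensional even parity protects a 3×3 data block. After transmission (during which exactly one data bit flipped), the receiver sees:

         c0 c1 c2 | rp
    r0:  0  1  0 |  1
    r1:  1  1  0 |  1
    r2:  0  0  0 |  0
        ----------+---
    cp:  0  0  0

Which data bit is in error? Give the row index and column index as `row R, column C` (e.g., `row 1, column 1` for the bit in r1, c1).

row 1, column 0

Recompute each row's even parity and compare to rp:
  r0: data parity 1, sent rp 1 → ok
  r1: data parity 0, sent rp 1 → mismatch
  r2: data parity 0, sent rp 0 → ok
Recompute each column's even parity and compare to cp:
  c0: data parity 1, sent cp 0 → mismatch
  c1: data parity 0, sent cp 0 → ok
  c2: data parity 0, sent cp 0 → ok
Exactly one row (r1) and one column (c0) fail → the flipped bit is at their intersection.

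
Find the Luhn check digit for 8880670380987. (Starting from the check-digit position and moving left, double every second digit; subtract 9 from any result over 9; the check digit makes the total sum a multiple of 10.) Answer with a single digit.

6

Partial digits right→left: 7 8 9 0 8 3 0 7 6 0 8 8 8
Double every second digit counting from the check-digit position (so the 1st, 3rd, 5th, ... of the partial from the right).
  doubled (with −9 where >9): 5 9 7 0 3 7 7 → sum 38
  kept as-is: 8 0 3 7 0 8 → sum 26
Total = 38 + 26 = 64.
Check digit = (10 − (64 mod 10)) mod 10 = 6.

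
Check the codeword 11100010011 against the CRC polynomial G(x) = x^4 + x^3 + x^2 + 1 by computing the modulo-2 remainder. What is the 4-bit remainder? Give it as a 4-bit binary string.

Modulo-2 division of 11100010011 by 11101:
  pos 0: 11100 XOR 11101 = 00001
  pos 4: 10100 XOR 11101 = 01001
  pos 5: 10011 XOR 11101 = 01110
  pos 6: 11101 XOR 11101 = 00000
Remainder = 0000 (zero — the frame passes the CRC check).

0000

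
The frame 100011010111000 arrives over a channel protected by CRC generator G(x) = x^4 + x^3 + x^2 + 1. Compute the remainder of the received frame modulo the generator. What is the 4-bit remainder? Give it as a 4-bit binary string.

1110

Modulo-2 division of 100011010111000 by 11101:
  pos 0: 10001 XOR 11101 = 01100
  pos 1: 11001 XOR 11101 = 00100
  pos 3: 10001 XOR 11101 = 01100
  pos 4: 11000 XOR 11101 = 00101
  pos 6: 10111 XOR 11101 = 01010
  pos 7: 10101 XOR 11101 = 01000
  pos 8: 10000 XOR 11101 = 01101
  pos 9: 11010 XOR 11101 = 00111
Remainder = 1110 (nonzero — an error is detected).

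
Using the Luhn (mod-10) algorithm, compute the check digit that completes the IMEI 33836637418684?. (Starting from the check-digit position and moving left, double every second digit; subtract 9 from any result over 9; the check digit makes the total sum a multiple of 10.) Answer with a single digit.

7

Partial digits right→left: 4 8 6 8 1 4 7 3 6 6 3 8 3 3
Double every second digit counting from the check-digit position (so the 1st, 3rd, 5th, ... of the partial from the right).
  doubled (with −9 where >9): 8 3 2 5 3 6 6 → sum 33
  kept as-is: 8 8 4 3 6 8 3 → sum 40
Total = 33 + 40 = 73.
Check digit = (10 − (73 mod 10)) mod 10 = 7.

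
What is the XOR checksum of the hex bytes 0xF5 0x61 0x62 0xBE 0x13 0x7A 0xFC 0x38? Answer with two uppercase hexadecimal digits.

E5

XOR the bytes together:
  start with 0xF5
  0xF5 ⊕ 0x61 = 0x94
  0x94 ⊕ 0x62 = 0xF6
  0xF6 ⊕ 0xBE = 0x48
  0x48 ⊕ 0x13 = 0x5B
  0x5B ⊕ 0x7A = 0x21
  0x21 ⊕ 0xFC = 0xDD
  0xDD ⊕ 0x38 = 0xE5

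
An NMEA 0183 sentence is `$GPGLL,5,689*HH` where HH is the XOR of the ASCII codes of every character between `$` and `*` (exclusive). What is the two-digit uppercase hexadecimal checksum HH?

XOR the ASCII codes of the payload characters:
  'G' = 0x47 → acc = 0x47
  'P' = 0x50 → acc = 0x17
  'G' = 0x47 → acc = 0x50
  'L' = 0x4C → acc = 0x1C
  'L' = 0x4C → acc = 0x50
  ',' = 0x2C → acc = 0x7C
  '5' = 0x35 → acc = 0x49
  ',' = 0x2C → acc = 0x65
  '6' = 0x36 → acc = 0x53
  '8' = 0x38 → acc = 0x6B
  '9' = 0x39 → acc = 0x52
Checksum = 0x52.

52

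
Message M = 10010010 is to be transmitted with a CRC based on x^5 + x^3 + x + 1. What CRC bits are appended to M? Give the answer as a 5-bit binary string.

10000

Append 5 zeros: 1001001000000. Divide by 101011 (XOR where the leading bit is 1):
  pos 0: 100100 XOR 101011 = 001111
  pos 2: 111110 XOR 101011 = 010101
  pos 3: 101010 XOR 101011 = 000001
Remainder (last 5 bits) = 10000. This is the CRC / FCS.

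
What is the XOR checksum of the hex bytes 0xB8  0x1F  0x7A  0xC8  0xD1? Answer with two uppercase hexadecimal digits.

XOR the bytes together:
  start with 0xB8
  0xB8 ⊕ 0x1F = 0xA7
  0xA7 ⊕ 0x7A = 0xDD
  0xDD ⊕ 0xC8 = 0x15
  0x15 ⊕ 0xD1 = 0xC4

C4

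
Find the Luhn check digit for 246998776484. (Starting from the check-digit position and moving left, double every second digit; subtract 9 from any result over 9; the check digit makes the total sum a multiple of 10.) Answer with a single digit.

7

Partial digits right→left: 4 8 4 6 7 7 8 9 9 6 4 2
Double every second digit counting from the check-digit position (so the 1st, 3rd, 5th, ... of the partial from the right).
  doubled (with −9 where >9): 8 8 5 7 9 8 → sum 45
  kept as-is: 8 6 7 9 6 2 → sum 38
Total = 45 + 38 = 83.
Check digit = (10 − (83 mod 10)) mod 10 = 7.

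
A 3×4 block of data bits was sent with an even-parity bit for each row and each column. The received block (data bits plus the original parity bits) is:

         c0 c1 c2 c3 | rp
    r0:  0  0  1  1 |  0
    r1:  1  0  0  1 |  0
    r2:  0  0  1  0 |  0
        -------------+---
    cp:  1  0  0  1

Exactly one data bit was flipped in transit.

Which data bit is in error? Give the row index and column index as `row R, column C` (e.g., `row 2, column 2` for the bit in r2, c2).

row 2, column 3

Recompute each row's even parity and compare to rp:
  r0: data parity 0, sent rp 0 → ok
  r1: data parity 0, sent rp 0 → ok
  r2: data parity 1, sent rp 0 → mismatch
Recompute each column's even parity and compare to cp:
  c0: data parity 1, sent cp 1 → ok
  c1: data parity 0, sent cp 0 → ok
  c2: data parity 0, sent cp 0 → ok
  c3: data parity 0, sent cp 1 → mismatch
Exactly one row (r2) and one column (c3) fail → the flipped bit is at their intersection.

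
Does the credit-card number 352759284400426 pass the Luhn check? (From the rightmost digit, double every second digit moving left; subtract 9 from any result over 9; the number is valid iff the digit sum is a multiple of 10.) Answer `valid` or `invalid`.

valid

From the right, keep odd positions and double even positions (subtract 9 from any doubled value over 9):
  doubled (positions 2,4,...): 4 0 8 7 9 5 1 → sum 34
  kept (positions 1,3,...): 6 4 0 4 2 5 2 3 → sum 26
Total = 60.
60 mod 10 = 0, so the number is valid.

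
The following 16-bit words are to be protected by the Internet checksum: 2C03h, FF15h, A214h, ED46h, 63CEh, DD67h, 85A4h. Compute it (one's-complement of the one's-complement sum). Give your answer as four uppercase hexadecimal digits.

One's-complement addition (fold any carry out of bit 15 back into bit 0):
  0x2C03 + 0xFF15 = 0x12B18 → wrap carry → 0x2B19
  0x2B19 + 0xA214 = 0x0CD2D
  0xCD2D + 0xED46 = 0x1BA73 → wrap carry → 0xBA74
  0xBA74 + 0x63CE = 0x11E42 → wrap carry → 0x1E43
  0x1E43 + 0xDD67 = 0x0FBAA
  0xFBAA + 0x85A4 = 0x1814E → wrap carry → 0x814F
One's-complement sum = 0x814F.
Checksum = ~0x814F & 0xFFFF = 0x7EB0.

7EB0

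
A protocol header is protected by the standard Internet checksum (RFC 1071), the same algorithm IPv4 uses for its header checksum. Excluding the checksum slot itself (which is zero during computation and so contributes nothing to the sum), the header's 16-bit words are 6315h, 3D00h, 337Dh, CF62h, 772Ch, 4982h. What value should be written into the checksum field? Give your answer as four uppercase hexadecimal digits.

9C5B

One's-complement addition (fold any carry out of bit 15 back into bit 0):
  0x6315 + 0x3D00 = 0x0A015
  0xA015 + 0x337D = 0x0D392
  0xD392 + 0xCF62 = 0x1A2F4 → wrap carry → 0xA2F5
  0xA2F5 + 0x772C = 0x11A21 → wrap carry → 0x1A22
  0x1A22 + 0x4982 = 0x063A4
One's-complement sum = 0x63A4.
Checksum = ~0x63A4 & 0xFFFF = 0x9C5B.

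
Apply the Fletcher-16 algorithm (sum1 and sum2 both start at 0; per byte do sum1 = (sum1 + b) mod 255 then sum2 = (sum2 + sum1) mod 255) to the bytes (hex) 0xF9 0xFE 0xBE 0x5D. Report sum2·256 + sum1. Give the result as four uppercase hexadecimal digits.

BF15

Running sums (mod 255):
  after byte 0 (0xF9): sum1=249, sum2=249
  after byte 1 (0xFE): sum1=248, sum2=242
  after byte 2 (0xBE): sum1=183, sum2=170
  after byte 3 (0x5D): sum1=21, sum2=191
Checksum = sum2·256 + sum1 = 191·256 + 21 = 48917 = 0xBF15.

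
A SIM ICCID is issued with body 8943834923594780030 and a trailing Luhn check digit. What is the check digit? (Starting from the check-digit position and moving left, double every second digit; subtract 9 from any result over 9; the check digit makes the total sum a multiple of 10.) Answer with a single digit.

Partial digits right→left: 0 3 0 0 8 7 4 9 5 3 2 9 4 3 8 3 4 9 8
Double every second digit counting from the check-digit position (so the 1st, 3rd, 5th, ... of the partial from the right).
  doubled (with −9 where >9): 0 0 7 8 1 4 8 7 8 7 → sum 50
  kept as-is: 3 0 7 9 3 9 3 3 9 → sum 46
Total = 50 + 46 = 96.
Check digit = (10 − (96 mod 10)) mod 10 = 4.

4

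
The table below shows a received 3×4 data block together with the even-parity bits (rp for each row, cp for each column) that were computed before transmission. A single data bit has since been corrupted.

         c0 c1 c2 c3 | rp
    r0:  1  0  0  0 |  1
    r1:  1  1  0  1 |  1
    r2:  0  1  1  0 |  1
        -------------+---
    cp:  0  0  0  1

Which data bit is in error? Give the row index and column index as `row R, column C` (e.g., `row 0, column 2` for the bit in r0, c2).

row 2, column 2

Recompute each row's even parity and compare to rp:
  r0: data parity 1, sent rp 1 → ok
  r1: data parity 1, sent rp 1 → ok
  r2: data parity 0, sent rp 1 → mismatch
Recompute each column's even parity and compare to cp:
  c0: data parity 0, sent cp 0 → ok
  c1: data parity 0, sent cp 0 → ok
  c2: data parity 1, sent cp 0 → mismatch
  c3: data parity 1, sent cp 1 → ok
Exactly one row (r2) and one column (c2) fail → the flipped bit is at their intersection.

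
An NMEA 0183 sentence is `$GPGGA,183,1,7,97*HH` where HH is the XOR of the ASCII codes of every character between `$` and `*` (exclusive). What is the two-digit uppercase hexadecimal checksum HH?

XOR the ASCII codes of the payload characters:
  'G' = 0x47 → acc = 0x47
  'P' = 0x50 → acc = 0x17
  'G' = 0x47 → acc = 0x50
  'G' = 0x47 → acc = 0x17
  'A' = 0x41 → acc = 0x56
  ',' = 0x2C → acc = 0x7A
  '1' = 0x31 → acc = 0x4B
  '8' = 0x38 → acc = 0x73
  '3' = 0x33 → acc = 0x40
  ',' = 0x2C → acc = 0x6C
  '1' = 0x31 → acc = 0x5D
  ',' = 0x2C → acc = 0x71
  '7' = 0x37 → acc = 0x46
  ',' = 0x2C → acc = 0x6A
  '9' = 0x39 → acc = 0x53
  '7' = 0x37 → acc = 0x64
Checksum = 0x64.

64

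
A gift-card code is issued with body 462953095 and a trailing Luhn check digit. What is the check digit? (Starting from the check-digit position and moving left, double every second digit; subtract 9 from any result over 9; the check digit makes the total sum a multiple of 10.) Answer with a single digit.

Partial digits right→left: 5 9 0 3 5 9 2 6 4
Double every second digit counting from the check-digit position (so the 1st, 3rd, 5th, ... of the partial from the right).
  doubled (with −9 where >9): 1 0 1 4 8 → sum 14
  kept as-is: 9 3 9 6 → sum 27
Total = 14 + 27 = 41.
Check digit = (10 − (41 mod 10)) mod 10 = 9.

9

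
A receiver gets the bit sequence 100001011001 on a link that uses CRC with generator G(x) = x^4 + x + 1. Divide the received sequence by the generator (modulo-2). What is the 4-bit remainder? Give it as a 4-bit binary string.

1000

Modulo-2 division of 100001011001 by 10011:
  pos 0: 10000 XOR 10011 = 00011
  pos 3: 11101 XOR 10011 = 01110
  pos 4: 11101 XOR 10011 = 01110
  pos 5: 11100 XOR 10011 = 01111
  pos 6: 11110 XOR 10011 = 01101
  pos 7: 11011 XOR 10011 = 01000
Remainder = 1000 (nonzero — an error is detected).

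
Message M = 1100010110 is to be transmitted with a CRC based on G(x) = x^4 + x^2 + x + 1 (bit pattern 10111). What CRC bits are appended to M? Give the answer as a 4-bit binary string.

0010

Append 4 zeros: 11000101100000. Divide by 10111 (XOR where the leading bit is 1):
  pos 0: 11000 XOR 10111 = 01111
  pos 1: 11111 XOR 10111 = 01000
  pos 2: 10000 XOR 10111 = 00111
  pos 4: 11111 XOR 10111 = 01000
  pos 5: 10000 XOR 10111 = 00111
  pos 7: 11100 XOR 10111 = 01011
  pos 8: 10110 XOR 10111 = 00001
Remainder (last 4 bits) = 0010. This is the CRC / FCS.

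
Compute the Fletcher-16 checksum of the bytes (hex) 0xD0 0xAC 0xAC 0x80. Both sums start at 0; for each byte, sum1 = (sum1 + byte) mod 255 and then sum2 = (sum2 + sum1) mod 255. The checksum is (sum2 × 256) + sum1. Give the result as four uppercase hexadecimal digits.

Running sums (mod 255):
  after byte 0 (0xD0): sum1=208, sum2=208
  after byte 1 (0xAC): sum1=125, sum2=78
  after byte 2 (0xAC): sum1=42, sum2=120
  after byte 3 (0x80): sum1=170, sum2=35
Checksum = sum2·256 + sum1 = 35·256 + 170 = 9130 = 0x23AA.

23AA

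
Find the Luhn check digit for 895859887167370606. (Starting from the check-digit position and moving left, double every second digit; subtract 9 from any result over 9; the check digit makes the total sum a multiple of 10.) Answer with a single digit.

8

Partial digits right→left: 6 0 6 0 7 3 7 6 1 7 8 8 9 5 8 5 9 8
Double every second digit counting from the check-digit position (so the 1st, 3rd, 5th, ... of the partial from the right).
  doubled (with −9 where >9): 3 3 5 5 2 7 9 7 9 → sum 50
  kept as-is: 0 0 3 6 7 8 5 5 8 → sum 42
Total = 50 + 42 = 92.
Check digit = (10 − (92 mod 10)) mod 10 = 8.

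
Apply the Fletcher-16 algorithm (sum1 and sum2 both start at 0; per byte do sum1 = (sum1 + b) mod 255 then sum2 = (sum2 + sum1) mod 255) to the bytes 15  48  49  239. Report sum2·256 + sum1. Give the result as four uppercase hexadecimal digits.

1F60

Running sums (mod 255):
  after byte 0 (15): sum1=15, sum2=15
  after byte 1 (48): sum1=63, sum2=78
  after byte 2 (49): sum1=112, sum2=190
  after byte 3 (239): sum1=96, sum2=31
Checksum = sum2·256 + sum1 = 31·256 + 96 = 8032 = 0x1F60.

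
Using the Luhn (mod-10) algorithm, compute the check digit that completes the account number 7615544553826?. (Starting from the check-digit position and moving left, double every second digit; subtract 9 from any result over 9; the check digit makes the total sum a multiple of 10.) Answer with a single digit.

8

Partial digits right→left: 6 2 8 3 5 5 4 4 5 5 1 6 7
Double every second digit counting from the check-digit position (so the 1st, 3rd, 5th, ... of the partial from the right).
  doubled (with −9 where >9): 3 7 1 8 1 2 5 → sum 27
  kept as-is: 2 3 5 4 5 6 → sum 25
Total = 27 + 25 = 52.
Check digit = (10 − (52 mod 10)) mod 10 = 8.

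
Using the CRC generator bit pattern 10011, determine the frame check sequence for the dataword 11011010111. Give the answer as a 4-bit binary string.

Append 4 zeros: 110110101110000. Divide by 10011 (XOR where the leading bit is 1):
  pos 0: 11011 XOR 10011 = 01000
  pos 1: 10000 XOR 10011 = 00011
  pos 4: 11101 XOR 10011 = 01110
  pos 5: 11101 XOR 10011 = 01110
  pos 6: 11101 XOR 10011 = 01110
  pos 7: 11100 XOR 10011 = 01111
  pos 8: 11110 XOR 10011 = 01101
  pos 9: 11010 XOR 10011 = 01001
  pos 10: 10010 XOR 10011 = 00001
Remainder (last 4 bits) = 0001. This is the CRC / FCS.

0001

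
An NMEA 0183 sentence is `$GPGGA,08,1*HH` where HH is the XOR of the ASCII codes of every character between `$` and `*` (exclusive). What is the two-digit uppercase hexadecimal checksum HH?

6F

XOR the ASCII codes of the payload characters:
  'G' = 0x47 → acc = 0x47
  'P' = 0x50 → acc = 0x17
  'G' = 0x47 → acc = 0x50
  'G' = 0x47 → acc = 0x17
  'A' = 0x41 → acc = 0x56
  ',' = 0x2C → acc = 0x7A
  '0' = 0x30 → acc = 0x4A
  '8' = 0x38 → acc = 0x72
  ',' = 0x2C → acc = 0x5E
  '1' = 0x31 → acc = 0x6F
Checksum = 0x6F.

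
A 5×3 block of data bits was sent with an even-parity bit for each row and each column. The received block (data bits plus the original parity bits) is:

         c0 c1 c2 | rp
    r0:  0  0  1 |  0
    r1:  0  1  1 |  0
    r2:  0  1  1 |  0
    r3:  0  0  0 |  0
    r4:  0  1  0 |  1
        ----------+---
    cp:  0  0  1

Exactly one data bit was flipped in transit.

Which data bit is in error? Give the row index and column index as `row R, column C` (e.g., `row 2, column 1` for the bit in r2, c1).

Recompute each row's even parity and compare to rp:
  r0: data parity 1, sent rp 0 → mismatch
  r1: data parity 0, sent rp 0 → ok
  r2: data parity 0, sent rp 0 → ok
  r3: data parity 0, sent rp 0 → ok
  r4: data parity 1, sent rp 1 → ok
Recompute each column's even parity and compare to cp:
  c0: data parity 0, sent cp 0 → ok
  c1: data parity 1, sent cp 0 → mismatch
  c2: data parity 1, sent cp 1 → ok
Exactly one row (r0) and one column (c1) fail → the flipped bit is at their intersection.

row 0, column 1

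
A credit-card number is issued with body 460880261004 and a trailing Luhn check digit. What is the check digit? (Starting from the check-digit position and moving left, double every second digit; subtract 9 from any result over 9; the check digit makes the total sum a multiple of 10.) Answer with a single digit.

Partial digits right→left: 4 0 0 1 6 2 0 8 8 0 6 4
Double every second digit counting from the check-digit position (so the 1st, 3rd, 5th, ... of the partial from the right).
  doubled (with −9 where >9): 8 0 3 0 7 3 → sum 21
  kept as-is: 0 1 2 8 0 4 → sum 15
Total = 21 + 15 = 36.
Check digit = (10 − (36 mod 10)) mod 10 = 4.

4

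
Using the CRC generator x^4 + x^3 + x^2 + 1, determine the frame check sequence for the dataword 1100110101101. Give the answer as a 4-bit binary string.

1010

Append 4 zeros: 11001101011010000. Divide by 11101 (XOR where the leading bit is 1):
  pos 0: 11001 XOR 11101 = 00100
  pos 2: 10010 XOR 11101 = 01111
  pos 3: 11111 XOR 11101 = 00010
  pos 6: 10011 XOR 11101 = 01110
  pos 7: 11100 XOR 11101 = 00001
  pos 11: 11000 XOR 11101 = 00101
Remainder (last 4 bits) = 1010. This is the CRC / FCS.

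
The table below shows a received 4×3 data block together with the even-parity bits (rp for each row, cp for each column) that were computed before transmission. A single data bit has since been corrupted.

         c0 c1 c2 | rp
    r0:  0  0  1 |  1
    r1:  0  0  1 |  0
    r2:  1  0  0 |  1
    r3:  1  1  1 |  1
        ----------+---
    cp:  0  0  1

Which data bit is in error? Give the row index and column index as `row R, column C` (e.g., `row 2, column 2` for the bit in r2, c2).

Recompute each row's even parity and compare to rp:
  r0: data parity 1, sent rp 1 → ok
  r1: data parity 1, sent rp 0 → mismatch
  r2: data parity 1, sent rp 1 → ok
  r3: data parity 1, sent rp 1 → ok
Recompute each column's even parity and compare to cp:
  c0: data parity 0, sent cp 0 → ok
  c1: data parity 1, sent cp 0 → mismatch
  c2: data parity 1, sent cp 1 → ok
Exactly one row (r1) and one column (c1) fail → the flipped bit is at their intersection.

row 1, column 1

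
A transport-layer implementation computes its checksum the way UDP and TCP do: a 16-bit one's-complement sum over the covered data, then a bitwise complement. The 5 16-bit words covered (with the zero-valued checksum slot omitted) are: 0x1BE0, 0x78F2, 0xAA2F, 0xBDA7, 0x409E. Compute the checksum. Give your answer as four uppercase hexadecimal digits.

One's-complement addition (fold any carry out of bit 15 back into bit 0):
  0x1BE0 + 0x78F2 = 0x094D2
  0x94D2 + 0xAA2F = 0x13F01 → wrap carry → 0x3F02
  0x3F02 + 0xBDA7 = 0x0FCA9
  0xFCA9 + 0x409E = 0x13D47 → wrap carry → 0x3D48
One's-complement sum = 0x3D48.
Checksum = ~0x3D48 & 0xFFFF = 0xC2B7.

C2B7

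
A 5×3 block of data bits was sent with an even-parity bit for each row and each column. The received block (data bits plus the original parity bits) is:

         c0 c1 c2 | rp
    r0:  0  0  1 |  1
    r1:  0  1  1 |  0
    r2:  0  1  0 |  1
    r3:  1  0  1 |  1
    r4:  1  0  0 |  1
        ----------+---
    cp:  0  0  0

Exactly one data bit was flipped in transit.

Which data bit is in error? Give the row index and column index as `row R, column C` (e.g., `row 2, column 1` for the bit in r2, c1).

row 3, column 2

Recompute each row's even parity and compare to rp:
  r0: data parity 1, sent rp 1 → ok
  r1: data parity 0, sent rp 0 → ok
  r2: data parity 1, sent rp 1 → ok
  r3: data parity 0, sent rp 1 → mismatch
  r4: data parity 1, sent rp 1 → ok
Recompute each column's even parity and compare to cp:
  c0: data parity 0, sent cp 0 → ok
  c1: data parity 0, sent cp 0 → ok
  c2: data parity 1, sent cp 0 → mismatch
Exactly one row (r3) and one column (c2) fail → the flipped bit is at their intersection.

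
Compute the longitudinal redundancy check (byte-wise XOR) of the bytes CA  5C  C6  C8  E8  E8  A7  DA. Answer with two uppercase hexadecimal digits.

XOR the bytes together:
  start with 0xCA
  0xCA ⊕ 0x5C = 0x96
  0x96 ⊕ 0xC6 = 0x50
  0x50 ⊕ 0xC8 = 0x98
  0x98 ⊕ 0xE8 = 0x70
  0x70 ⊕ 0xE8 = 0x98
  0x98 ⊕ 0xA7 = 0x3F
  0x3F ⊕ 0xDA = 0xE5

E5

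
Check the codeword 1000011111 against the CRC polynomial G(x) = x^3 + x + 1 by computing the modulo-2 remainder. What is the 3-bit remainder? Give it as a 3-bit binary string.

Modulo-2 division of 1000011111 by 1011:
  pos 0: 1000 XOR 1011 = 0011
  pos 2: 1101 XOR 1011 = 0110
  pos 3: 1101 XOR 1011 = 0110
  pos 4: 1101 XOR 1011 = 0110
  pos 5: 1101 XOR 1011 = 0110
  pos 6: 1101 XOR 1011 = 0110
Remainder = 110 (nonzero — an error is detected).

110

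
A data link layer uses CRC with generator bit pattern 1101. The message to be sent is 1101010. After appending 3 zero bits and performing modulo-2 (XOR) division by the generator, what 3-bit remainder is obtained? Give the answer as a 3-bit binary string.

111

Append 3 zeros: 1101010000. Divide by 1101 (XOR where the leading bit is 1):
  pos 0: 1101 XOR 1101 = 0000
  pos 5: 1000 XOR 1101 = 0101
  pos 6: 1010 XOR 1101 = 0111
Remainder (last 3 bits) = 111. This is the CRC / FCS.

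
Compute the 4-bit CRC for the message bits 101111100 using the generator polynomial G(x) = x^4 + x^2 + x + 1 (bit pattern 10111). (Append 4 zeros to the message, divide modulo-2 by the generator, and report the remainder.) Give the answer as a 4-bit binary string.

Append 4 zeros: 1011111000000. Divide by 10111 (XOR where the leading bit is 1):
  pos 0: 10111 XOR 10111 = 00000
  pos 5: 11000 XOR 10111 = 01111
  pos 6: 11110 XOR 10111 = 01001
  pos 7: 10010 XOR 10111 = 00101
Remainder (last 4 bits) = 1010. This is the CRC / FCS.

1010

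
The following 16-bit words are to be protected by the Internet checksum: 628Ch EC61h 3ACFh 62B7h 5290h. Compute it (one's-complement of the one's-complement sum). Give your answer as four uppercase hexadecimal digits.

C0FA

One's-complement addition (fold any carry out of bit 15 back into bit 0):
  0x628C + 0xEC61 = 0x14EED → wrap carry → 0x4EEE
  0x4EEE + 0x3ACF = 0x089BD
  0x89BD + 0x62B7 = 0x0EC74
  0xEC74 + 0x5290 = 0x13F04 → wrap carry → 0x3F05
One's-complement sum = 0x3F05.
Checksum = ~0x3F05 & 0xFFFF = 0xC0FA.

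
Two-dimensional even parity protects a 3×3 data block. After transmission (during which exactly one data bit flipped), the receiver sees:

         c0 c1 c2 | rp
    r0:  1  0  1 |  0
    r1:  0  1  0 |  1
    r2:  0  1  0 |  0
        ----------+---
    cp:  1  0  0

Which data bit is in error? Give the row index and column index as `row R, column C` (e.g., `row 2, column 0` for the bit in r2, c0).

Recompute each row's even parity and compare to rp:
  r0: data parity 0, sent rp 0 → ok
  r1: data parity 1, sent rp 1 → ok
  r2: data parity 1, sent rp 0 → mismatch
Recompute each column's even parity and compare to cp:
  c0: data parity 1, sent cp 1 → ok
  c1: data parity 0, sent cp 0 → ok
  c2: data parity 1, sent cp 0 → mismatch
Exactly one row (r2) and one column (c2) fail → the flipped bit is at their intersection.

row 2, column 2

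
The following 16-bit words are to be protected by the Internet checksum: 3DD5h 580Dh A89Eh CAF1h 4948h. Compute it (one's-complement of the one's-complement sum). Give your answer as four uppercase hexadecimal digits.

AD44

One's-complement addition (fold any carry out of bit 15 back into bit 0):
  0x3DD5 + 0x580D = 0x095E2
  0x95E2 + 0xA89E = 0x13E80 → wrap carry → 0x3E81
  0x3E81 + 0xCAF1 = 0x10972 → wrap carry → 0x0973
  0x0973 + 0x4948 = 0x052BB
One's-complement sum = 0x52BB.
Checksum = ~0x52BB & 0xFFFF = 0xAD44.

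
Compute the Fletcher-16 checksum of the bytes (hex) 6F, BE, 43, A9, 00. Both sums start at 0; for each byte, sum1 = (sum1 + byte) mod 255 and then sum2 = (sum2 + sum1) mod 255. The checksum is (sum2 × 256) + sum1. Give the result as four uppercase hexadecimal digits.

451B

Running sums (mod 255):
  after byte 0 (6F): sum1=111, sum2=111
  after byte 1 (BE): sum1=46, sum2=157
  after byte 2 (43): sum1=113, sum2=15
  after byte 3 (A9): sum1=27, sum2=42
  after byte 4 (00): sum1=27, sum2=69
Checksum = sum2·256 + sum1 = 69·256 + 27 = 17691 = 0x451B.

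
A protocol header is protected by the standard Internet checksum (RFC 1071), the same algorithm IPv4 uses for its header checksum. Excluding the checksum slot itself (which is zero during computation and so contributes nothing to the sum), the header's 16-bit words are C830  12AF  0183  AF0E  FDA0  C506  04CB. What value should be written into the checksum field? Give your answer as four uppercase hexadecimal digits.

One's-complement addition (fold any carry out of bit 15 back into bit 0):
  0xC830 + 0x12AF = 0x0DADF
  0xDADF + 0x0183 = 0x0DC62
  0xDC62 + 0xAF0E = 0x18B70 → wrap carry → 0x8B71
  0x8B71 + 0xFDA0 = 0x18911 → wrap carry → 0x8912
  0x8912 + 0xC506 = 0x14E18 → wrap carry → 0x4E19
  0x4E19 + 0x04CB = 0x052E4
One's-complement sum = 0x52E4.
Checksum = ~0x52E4 & 0xFFFF = 0xAD1B.

AD1B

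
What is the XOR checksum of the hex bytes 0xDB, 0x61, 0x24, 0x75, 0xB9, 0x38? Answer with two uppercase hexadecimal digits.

6A

XOR the bytes together:
  start with 0xDB
  0xDB ⊕ 0x61 = 0xBA
  0xBA ⊕ 0x24 = 0x9E
  0x9E ⊕ 0x75 = 0xEB
  0xEB ⊕ 0xB9 = 0x52
  0x52 ⊕ 0x38 = 0x6A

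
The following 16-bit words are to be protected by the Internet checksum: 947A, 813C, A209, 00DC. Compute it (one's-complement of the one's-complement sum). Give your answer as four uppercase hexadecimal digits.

4763

One's-complement addition (fold any carry out of bit 15 back into bit 0):
  0x947A + 0x813C = 0x115B6 → wrap carry → 0x15B7
  0x15B7 + 0xA209 = 0x0B7C0
  0xB7C0 + 0x00DC = 0x0B89C
One's-complement sum = 0xB89C.
Checksum = ~0xB89C & 0xFFFF = 0x4763.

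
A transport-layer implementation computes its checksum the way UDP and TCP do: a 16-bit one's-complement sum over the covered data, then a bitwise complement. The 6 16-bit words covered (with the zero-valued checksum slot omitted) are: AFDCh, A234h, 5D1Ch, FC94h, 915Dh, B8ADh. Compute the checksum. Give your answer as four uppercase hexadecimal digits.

0A32

One's-complement addition (fold any carry out of bit 15 back into bit 0):
  0xAFDC + 0xA234 = 0x15210 → wrap carry → 0x5211
  0x5211 + 0x5D1C = 0x0AF2D
  0xAF2D + 0xFC94 = 0x1ABC1 → wrap carry → 0xABC2
  0xABC2 + 0x915D = 0x13D1F → wrap carry → 0x3D20
  0x3D20 + 0xB8AD = 0x0F5CD
One's-complement sum = 0xF5CD.
Checksum = ~0xF5CD & 0xFFFF = 0x0A32.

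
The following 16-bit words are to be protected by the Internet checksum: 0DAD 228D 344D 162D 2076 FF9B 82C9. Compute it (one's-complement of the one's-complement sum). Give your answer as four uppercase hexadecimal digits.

One's-complement addition (fold any carry out of bit 15 back into bit 0):
  0x0DAD + 0x228D = 0x0303A
  0x303A + 0x344D = 0x06487
  0x6487 + 0x162D = 0x07AB4
  0x7AB4 + 0x2076 = 0x09B2A
  0x9B2A + 0xFF9B = 0x19AC5 → wrap carry → 0x9AC6
  0x9AC6 + 0x82C9 = 0x11D8F → wrap carry → 0x1D90
One's-complement sum = 0x1D90.
Checksum = ~0x1D90 & 0xFFFF = 0xE26F.

E26F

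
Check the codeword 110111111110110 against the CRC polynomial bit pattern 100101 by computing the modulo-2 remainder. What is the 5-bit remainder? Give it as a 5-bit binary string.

Modulo-2 division of 110111111110110 by 100101:
  pos 0: 110111 XOR 100101 = 010010
  pos 1: 100101 XOR 100101 = 000000
  pos 7: 111101 XOR 100101 = 011000
  pos 8: 110001 XOR 100101 = 010100
  pos 9: 101000 XOR 100101 = 001101
Remainder = 01101 (nonzero — an error is detected).

01101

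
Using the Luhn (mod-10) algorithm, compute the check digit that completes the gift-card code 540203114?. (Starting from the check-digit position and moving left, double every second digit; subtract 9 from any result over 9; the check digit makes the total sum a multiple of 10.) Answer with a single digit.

Partial digits right→left: 4 1 1 3 0 2 0 4 5
Double every second digit counting from the check-digit position (so the 1st, 3rd, 5th, ... of the partial from the right).
  doubled (with −9 where >9): 8 2 0 0 1 → sum 11
  kept as-is: 1 3 2 4 → sum 10
Total = 11 + 10 = 21.
Check digit = (10 − (21 mod 10)) mod 10 = 9.

9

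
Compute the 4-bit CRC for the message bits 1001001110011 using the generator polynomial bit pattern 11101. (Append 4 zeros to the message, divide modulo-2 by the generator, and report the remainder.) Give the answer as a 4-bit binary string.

1110

Append 4 zeros: 10010011100110000. Divide by 11101 (XOR where the leading bit is 1):
  pos 0: 10010 XOR 11101 = 01111
  pos 1: 11110 XOR 11101 = 00011
  pos 4: 11111 XOR 11101 = 00010
  pos 7: 10001 XOR 11101 = 01100
  pos 8: 11001 XOR 11101 = 00100
  pos 10: 10000 XOR 11101 = 01101
  pos 11: 11010 XOR 11101 = 00111
Remainder (last 4 bits) = 1110. This is the CRC / FCS.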